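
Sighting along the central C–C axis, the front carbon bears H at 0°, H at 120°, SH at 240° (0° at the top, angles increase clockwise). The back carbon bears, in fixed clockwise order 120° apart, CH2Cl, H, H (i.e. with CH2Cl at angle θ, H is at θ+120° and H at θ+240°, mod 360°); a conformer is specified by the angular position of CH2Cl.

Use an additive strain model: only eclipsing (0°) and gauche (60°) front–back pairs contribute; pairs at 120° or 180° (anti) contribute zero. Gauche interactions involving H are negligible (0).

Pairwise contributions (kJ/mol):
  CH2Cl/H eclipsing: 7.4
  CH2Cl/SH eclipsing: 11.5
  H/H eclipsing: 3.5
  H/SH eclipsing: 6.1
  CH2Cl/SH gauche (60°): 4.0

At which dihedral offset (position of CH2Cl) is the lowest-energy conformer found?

CH2Cl at 0° (eclipsed): H(0°)/CH2Cl(0°) eclipsed 7.4; H(120°)/H(120°) eclipsed 3.5; SH(240°)/H(240°) eclipsed 6.1 → 17.0 kJ/mol.
CH2Cl at 60° (staggered): no non-H gauche contacts → 0.0 kJ/mol.
CH2Cl at 120° (eclipsed): H(0°)/H(0°) eclipsed 3.5; H(120°)/CH2Cl(120°) eclipsed 7.4; SH(240°)/H(240°) eclipsed 6.1 → 17.0 kJ/mol.
CH2Cl at 180° (staggered): SH(240°)/CH2Cl(180°) gauche 4.0 → 4.0 kJ/mol.
CH2Cl at 240° (eclipsed): H(0°)/H(0°) eclipsed 3.5; H(120°)/H(120°) eclipsed 3.5; SH(240°)/CH2Cl(240°) eclipsed 11.5 → 18.5 kJ/mol.
CH2Cl at 300° (staggered): SH(240°)/CH2Cl(300°) gauche 4.0 → 4.0 kJ/mol.
The minimum (0.0 kJ/mol) occurs with CH2Cl at 60°.

60°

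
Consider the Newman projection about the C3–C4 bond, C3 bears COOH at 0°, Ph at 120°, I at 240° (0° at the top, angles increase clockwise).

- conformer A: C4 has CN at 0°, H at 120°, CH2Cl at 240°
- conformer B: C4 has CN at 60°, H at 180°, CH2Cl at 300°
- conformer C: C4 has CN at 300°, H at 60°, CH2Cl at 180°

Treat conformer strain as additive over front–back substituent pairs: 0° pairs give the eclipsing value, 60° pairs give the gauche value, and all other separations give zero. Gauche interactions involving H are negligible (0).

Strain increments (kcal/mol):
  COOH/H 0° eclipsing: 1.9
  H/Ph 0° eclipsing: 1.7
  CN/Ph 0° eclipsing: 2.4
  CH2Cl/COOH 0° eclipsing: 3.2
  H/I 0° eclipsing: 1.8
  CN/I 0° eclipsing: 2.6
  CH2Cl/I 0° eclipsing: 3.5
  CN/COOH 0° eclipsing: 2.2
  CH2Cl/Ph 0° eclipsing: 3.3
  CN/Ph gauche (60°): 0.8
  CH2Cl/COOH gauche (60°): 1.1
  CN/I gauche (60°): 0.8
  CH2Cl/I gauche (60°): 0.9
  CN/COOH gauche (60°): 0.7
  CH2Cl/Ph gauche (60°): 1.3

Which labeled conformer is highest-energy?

A

A (eclipsed): COOH(0°)/CN(0°) eclipsed 2.2; Ph(120°)/H(120°) eclipsed 1.7; I(240°)/CH2Cl(240°) eclipsed 3.5 → 7.4 kcal/mol.
B (staggered): COOH(0°)/CN(60°) gauche 0.7; COOH(0°)/CH2Cl(300°) gauche 1.1; Ph(120°)/CN(60°) gauche 0.8; I(240°)/CH2Cl(300°) gauche 0.9 → 3.5 kcal/mol.
C (staggered): COOH(0°)/CN(300°) gauche 0.7; Ph(120°)/CH2Cl(180°) gauche 1.3; I(240°)/CN(300°) gauche 0.8; I(240°)/CH2Cl(180°) gauche 0.9 → 3.7 kcal/mol.
A has the highest total (7.4 kcal/mol).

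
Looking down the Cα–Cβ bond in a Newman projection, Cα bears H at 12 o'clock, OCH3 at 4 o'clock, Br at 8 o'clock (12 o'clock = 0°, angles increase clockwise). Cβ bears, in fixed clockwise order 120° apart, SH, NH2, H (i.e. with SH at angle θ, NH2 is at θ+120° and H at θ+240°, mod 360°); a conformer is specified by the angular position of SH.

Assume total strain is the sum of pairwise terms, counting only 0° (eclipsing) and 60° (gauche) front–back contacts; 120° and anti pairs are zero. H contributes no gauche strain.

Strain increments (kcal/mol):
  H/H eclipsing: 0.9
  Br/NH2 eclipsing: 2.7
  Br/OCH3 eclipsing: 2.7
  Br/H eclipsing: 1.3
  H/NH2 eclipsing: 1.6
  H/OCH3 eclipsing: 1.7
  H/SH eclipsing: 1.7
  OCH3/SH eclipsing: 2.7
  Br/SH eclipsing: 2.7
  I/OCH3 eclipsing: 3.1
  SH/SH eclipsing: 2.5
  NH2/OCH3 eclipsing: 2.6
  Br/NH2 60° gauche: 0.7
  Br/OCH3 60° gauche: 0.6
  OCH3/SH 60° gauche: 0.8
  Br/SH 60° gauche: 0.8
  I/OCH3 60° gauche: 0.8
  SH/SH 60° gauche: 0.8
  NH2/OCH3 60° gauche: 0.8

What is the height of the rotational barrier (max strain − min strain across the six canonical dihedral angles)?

SH at 0° (eclipsed): H–SH eclipsed, OCH3–NH2 eclipsed, Br–H eclipsed; 1.7 + 2.6 + 1.3 = 5.6 kcal/mol.
SH at 60° (staggered): OCH3–SH gauche, OCH3–NH2 gauche, Br–NH2 gauche; 0.8 + 0.8 + 0.7 = 2.3 kcal/mol.
SH at 120° (eclipsed): H–H eclipsed, OCH3–SH eclipsed, Br–NH2 eclipsed; 0.9 + 2.7 + 2.7 = 6.3 kcal/mol.
SH at 180° (staggered): OCH3–SH gauche, Br–SH gauche, Br–NH2 gauche; 0.8 + 0.8 + 0.7 = 2.3 kcal/mol.
SH at 240° (eclipsed): H–NH2 eclipsed, OCH3–H eclipsed, Br–SH eclipsed; 1.6 + 1.7 + 2.7 = 6.0 kcal/mol.
SH at 300° (staggered): OCH3–NH2 gauche, Br–SH gauche; 0.8 + 0.8 = 1.6 kcal/mol.
Max at 120° (6.3 kcal/mol), min at 300° (1.6 kcal/mol); barrier = 4.7 kcal/mol.

4.7 kcal/mol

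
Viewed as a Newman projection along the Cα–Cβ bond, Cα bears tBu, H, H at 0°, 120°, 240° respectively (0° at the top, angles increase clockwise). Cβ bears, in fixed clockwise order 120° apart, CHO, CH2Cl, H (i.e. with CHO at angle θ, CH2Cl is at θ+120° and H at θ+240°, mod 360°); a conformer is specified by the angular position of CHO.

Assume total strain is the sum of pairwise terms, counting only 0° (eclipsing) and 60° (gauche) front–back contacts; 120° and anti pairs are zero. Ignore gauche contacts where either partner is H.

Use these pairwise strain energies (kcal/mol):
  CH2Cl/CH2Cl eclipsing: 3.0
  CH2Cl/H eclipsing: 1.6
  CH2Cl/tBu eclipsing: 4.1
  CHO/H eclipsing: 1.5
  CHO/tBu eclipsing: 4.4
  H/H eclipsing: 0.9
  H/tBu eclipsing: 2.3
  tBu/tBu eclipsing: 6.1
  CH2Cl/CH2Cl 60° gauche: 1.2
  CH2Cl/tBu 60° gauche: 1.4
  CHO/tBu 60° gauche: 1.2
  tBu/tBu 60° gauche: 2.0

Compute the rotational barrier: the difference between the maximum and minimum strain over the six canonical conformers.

CHO at 0° is eclipsed. tBu at 0° is eclipsed with CHO at 0° (4.4); H at 120° is eclipsed with CH2Cl at 120° (1.6); H at 240° is eclipsed with H at 240° (0.9). Total 6.9 kcal/mol.
CHO at 60° is staggered. tBu at 0° is gauche with CHO at 60° (1.2). Total 1.2 kcal/mol.
CHO at 120° is eclipsed. tBu at 0° is eclipsed with H at 0° (2.3); H at 120° is eclipsed with CHO at 120° (1.5); H at 240° is eclipsed with CH2Cl at 240° (1.6). Total 5.4 kcal/mol.
CHO at 180° is staggered. tBu at 0° is gauche with CH2Cl at 300° (1.4). Total 1.4 kcal/mol.
CHO at 240° is eclipsed. tBu at 0° is eclipsed with CH2Cl at 0° (4.1); H at 120° is eclipsed with H at 120° (0.9); H at 240° is eclipsed with CHO at 240° (1.5). Total 6.5 kcal/mol.
CHO at 300° is staggered. tBu at 0° is gauche with CHO at 300° (1.2); tBu at 0° is gauche with CH2Cl at 60° (1.4). Total 2.6 kcal/mol.
Max at 0° (6.9 kcal/mol), min at 60° (1.2 kcal/mol); barrier = 5.7 kcal/mol.

5.7 kcal/mol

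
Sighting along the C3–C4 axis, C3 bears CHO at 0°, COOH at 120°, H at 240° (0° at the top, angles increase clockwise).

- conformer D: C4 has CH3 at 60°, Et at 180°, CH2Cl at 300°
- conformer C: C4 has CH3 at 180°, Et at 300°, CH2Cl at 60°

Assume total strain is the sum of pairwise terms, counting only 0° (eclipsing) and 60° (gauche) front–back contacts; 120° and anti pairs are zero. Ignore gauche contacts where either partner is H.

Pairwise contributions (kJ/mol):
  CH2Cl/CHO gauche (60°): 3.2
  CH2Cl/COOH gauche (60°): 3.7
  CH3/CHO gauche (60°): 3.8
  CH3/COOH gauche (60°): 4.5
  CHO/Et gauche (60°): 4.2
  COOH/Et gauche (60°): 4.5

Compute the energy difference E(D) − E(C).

+0.4 kJ/mol

D (staggered): CHO(0°)/CH3(60°) gauche 3.8; CHO(0°)/CH2Cl(300°) gauche 3.2; COOH(120°)/CH3(60°) gauche 4.5; COOH(120°)/Et(180°) gauche 4.5 → 16.0 kJ/mol.
C (staggered): CHO(0°)/Et(300°) gauche 4.2; CHO(0°)/CH2Cl(60°) gauche 3.2; COOH(120°)/CH3(180°) gauche 4.5; COOH(120°)/CH2Cl(60°) gauche 3.7 → 15.6 kJ/mol.
E(D) − E(C) = 16.0 − 15.6 = +0.4 kJ/mol.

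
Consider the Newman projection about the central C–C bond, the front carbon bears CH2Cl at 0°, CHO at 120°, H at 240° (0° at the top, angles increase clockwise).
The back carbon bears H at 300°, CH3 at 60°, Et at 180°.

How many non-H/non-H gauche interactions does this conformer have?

3

Non-H gauche pairs: CH2Cl(0°)/CH3(60°); CHO(120°)/CH3(60°); CHO(120°)/Et(180°) — 3 interactions.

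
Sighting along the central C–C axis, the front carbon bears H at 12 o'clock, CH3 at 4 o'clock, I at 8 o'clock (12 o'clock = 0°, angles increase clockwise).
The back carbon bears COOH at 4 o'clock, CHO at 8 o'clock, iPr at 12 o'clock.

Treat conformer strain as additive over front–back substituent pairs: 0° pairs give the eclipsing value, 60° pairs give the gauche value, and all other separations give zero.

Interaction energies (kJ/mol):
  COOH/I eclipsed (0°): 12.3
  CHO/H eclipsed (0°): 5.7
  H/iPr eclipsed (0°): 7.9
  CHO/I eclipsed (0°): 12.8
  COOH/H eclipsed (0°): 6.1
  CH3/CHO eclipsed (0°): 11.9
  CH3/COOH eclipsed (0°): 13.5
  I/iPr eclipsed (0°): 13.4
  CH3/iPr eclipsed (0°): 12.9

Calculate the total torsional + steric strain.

This conformer (eclipsed): H(0°)/iPr(0°) eclipsed 7.9; CH3(120°)/COOH(120°) eclipsed 13.5; I(240°)/CHO(240°) eclipsed 12.8 → 34.2 kJ/mol.

34.2 kJ/mol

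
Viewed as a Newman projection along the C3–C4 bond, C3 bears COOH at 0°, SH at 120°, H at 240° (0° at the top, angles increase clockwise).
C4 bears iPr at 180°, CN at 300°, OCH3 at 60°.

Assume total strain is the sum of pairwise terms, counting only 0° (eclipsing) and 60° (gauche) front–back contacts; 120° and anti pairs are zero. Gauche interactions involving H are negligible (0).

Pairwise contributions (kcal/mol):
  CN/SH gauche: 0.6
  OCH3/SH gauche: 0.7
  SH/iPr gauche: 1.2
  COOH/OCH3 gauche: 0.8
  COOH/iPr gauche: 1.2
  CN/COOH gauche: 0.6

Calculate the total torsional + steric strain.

This conformer (staggered): COOH(0°)/CN(300°) gauche 0.6; COOH(0°)/OCH3(60°) gauche 0.8; SH(120°)/iPr(180°) gauche 1.2; SH(120°)/OCH3(60°) gauche 0.7 → 3.3 kcal/mol.

3.3 kcal/mol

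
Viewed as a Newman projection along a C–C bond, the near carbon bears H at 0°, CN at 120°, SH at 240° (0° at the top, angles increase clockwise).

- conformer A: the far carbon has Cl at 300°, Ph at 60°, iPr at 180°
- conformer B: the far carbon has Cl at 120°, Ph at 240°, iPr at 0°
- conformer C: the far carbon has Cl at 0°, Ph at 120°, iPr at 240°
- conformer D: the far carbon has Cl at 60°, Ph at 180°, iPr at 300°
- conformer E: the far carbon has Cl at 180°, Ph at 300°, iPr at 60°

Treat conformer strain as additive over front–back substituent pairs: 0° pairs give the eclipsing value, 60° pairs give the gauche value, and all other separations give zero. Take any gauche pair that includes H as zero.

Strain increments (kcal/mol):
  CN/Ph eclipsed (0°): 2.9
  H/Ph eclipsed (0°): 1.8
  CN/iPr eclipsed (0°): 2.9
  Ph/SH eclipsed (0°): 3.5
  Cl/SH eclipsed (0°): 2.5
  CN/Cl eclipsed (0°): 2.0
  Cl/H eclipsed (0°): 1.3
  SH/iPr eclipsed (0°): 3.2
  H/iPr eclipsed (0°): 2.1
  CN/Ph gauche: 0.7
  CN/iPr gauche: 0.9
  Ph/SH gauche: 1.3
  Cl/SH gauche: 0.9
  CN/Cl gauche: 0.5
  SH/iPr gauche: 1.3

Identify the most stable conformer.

A (staggered): CN–Ph gauche, CN–iPr gauche, SH–Cl gauche, SH–iPr gauche; 0.7 + 0.9 + 0.9 + 1.3 = 3.8 kcal/mol.
B (eclipsed): H–iPr eclipsed, CN–Cl eclipsed, SH–Ph eclipsed; 2.1 + 2.0 + 3.5 = 7.6 kcal/mol.
C (eclipsed): H–Cl eclipsed, CN–Ph eclipsed, SH–iPr eclipsed; 1.3 + 2.9 + 3.2 = 7.4 kcal/mol.
D (staggered): CN–Cl gauche, CN–Ph gauche, SH–Ph gauche, SH–iPr gauche; 0.5 + 0.7 + 1.3 + 1.3 = 3.8 kcal/mol.
E (staggered): CN–Cl gauche, CN–iPr gauche, SH–Cl gauche, SH–Ph gauche; 0.5 + 0.9 + 0.9 + 1.3 = 3.6 kcal/mol.
E has the lowest total (3.6 kcal/mol).

E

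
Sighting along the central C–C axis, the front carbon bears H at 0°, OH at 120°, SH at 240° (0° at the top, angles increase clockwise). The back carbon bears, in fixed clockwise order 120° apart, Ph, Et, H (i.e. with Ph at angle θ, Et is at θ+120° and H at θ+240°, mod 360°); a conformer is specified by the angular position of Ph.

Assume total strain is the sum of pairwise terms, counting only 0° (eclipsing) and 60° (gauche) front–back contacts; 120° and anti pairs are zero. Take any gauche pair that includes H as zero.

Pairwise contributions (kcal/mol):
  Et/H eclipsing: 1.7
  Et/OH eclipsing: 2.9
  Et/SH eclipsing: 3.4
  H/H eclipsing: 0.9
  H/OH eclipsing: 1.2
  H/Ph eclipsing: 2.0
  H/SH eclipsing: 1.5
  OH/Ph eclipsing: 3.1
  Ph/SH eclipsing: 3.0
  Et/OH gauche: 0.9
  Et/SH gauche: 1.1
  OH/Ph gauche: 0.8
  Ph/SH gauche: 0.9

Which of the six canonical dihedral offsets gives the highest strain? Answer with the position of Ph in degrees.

120°

Ph at 0° (eclipsed): H(0°)/Ph(0°) eclipsed 2.0; OH(120°)/Et(120°) eclipsed 2.9; SH(240°)/H(240°) eclipsed 1.5 → 6.4 kcal/mol.
Ph at 60° (staggered): OH(120°)/Ph(60°) gauche 0.8; OH(120°)/Et(180°) gauche 0.9; SH(240°)/Et(180°) gauche 1.1 → 2.8 kcal/mol.
Ph at 120° (eclipsed): H(0°)/H(0°) eclipsed 0.9; OH(120°)/Ph(120°) eclipsed 3.1; SH(240°)/Et(240°) eclipsed 3.4 → 7.4 kcal/mol.
Ph at 180° (staggered): OH(120°)/Ph(180°) gauche 0.8; SH(240°)/Ph(180°) gauche 0.9; SH(240°)/Et(300°) gauche 1.1 → 2.8 kcal/mol.
Ph at 240° (eclipsed): H(0°)/Et(0°) eclipsed 1.7; OH(120°)/H(120°) eclipsed 1.2; SH(240°)/Ph(240°) eclipsed 3.0 → 5.9 kcal/mol.
Ph at 300° (staggered): OH(120°)/Et(60°) gauche 0.9; SH(240°)/Ph(300°) gauche 0.9 → 1.8 kcal/mol.
The maximum (7.4 kcal/mol) occurs with Ph at 120°.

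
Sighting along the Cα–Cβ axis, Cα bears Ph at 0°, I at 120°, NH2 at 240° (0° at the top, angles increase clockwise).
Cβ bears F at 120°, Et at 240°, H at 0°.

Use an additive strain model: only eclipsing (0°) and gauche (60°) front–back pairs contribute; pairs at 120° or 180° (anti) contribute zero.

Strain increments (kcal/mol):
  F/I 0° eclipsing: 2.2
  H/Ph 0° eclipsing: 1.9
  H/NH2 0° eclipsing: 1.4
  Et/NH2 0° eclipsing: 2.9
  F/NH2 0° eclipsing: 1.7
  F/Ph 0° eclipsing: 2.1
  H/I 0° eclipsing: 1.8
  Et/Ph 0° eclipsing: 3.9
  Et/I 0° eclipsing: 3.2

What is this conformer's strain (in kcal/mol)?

7.0 kcal/mol

This conformer (eclipsed): Ph–H eclipsed, I–F eclipsed, NH2–Et eclipsed; 1.9 + 2.2 + 2.9 = 7.0 kcal/mol.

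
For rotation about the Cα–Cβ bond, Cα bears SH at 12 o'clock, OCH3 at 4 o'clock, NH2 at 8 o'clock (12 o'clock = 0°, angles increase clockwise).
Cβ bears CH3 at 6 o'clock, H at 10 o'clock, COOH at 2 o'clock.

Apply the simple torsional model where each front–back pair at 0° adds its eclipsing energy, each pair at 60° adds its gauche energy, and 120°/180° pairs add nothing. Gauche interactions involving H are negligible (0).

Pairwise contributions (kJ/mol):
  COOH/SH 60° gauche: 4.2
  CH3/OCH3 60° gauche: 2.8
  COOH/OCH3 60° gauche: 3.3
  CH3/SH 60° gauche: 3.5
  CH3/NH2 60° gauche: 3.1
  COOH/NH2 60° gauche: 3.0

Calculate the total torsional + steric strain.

13.4 kJ/mol

This conformer (staggered): SH(0°)/COOH(60°) gauche 4.2; OCH3(120°)/CH3(180°) gauche 2.8; OCH3(120°)/COOH(60°) gauche 3.3; NH2(240°)/CH3(180°) gauche 3.1 → 13.4 kJ/mol.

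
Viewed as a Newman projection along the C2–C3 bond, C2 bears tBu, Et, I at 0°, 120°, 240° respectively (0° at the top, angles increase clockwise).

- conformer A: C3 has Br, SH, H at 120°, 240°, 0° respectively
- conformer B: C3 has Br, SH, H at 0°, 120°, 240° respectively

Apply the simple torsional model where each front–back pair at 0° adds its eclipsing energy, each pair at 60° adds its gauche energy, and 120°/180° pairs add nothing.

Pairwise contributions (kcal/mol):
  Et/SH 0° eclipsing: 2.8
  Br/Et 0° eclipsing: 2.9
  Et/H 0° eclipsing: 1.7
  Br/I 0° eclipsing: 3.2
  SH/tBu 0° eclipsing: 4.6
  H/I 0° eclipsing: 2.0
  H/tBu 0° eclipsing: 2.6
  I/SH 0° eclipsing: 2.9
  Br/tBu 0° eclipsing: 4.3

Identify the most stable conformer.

A (eclipsed): tBu(0°)/H(0°) eclipsed 2.6; Et(120°)/Br(120°) eclipsed 2.9; I(240°)/SH(240°) eclipsed 2.9 → 8.4 kcal/mol.
B (eclipsed): tBu(0°)/Br(0°) eclipsed 4.3; Et(120°)/SH(120°) eclipsed 2.8; I(240°)/H(240°) eclipsed 2.0 → 9.1 kcal/mol.
A has the lowest total (8.4 kcal/mol).

A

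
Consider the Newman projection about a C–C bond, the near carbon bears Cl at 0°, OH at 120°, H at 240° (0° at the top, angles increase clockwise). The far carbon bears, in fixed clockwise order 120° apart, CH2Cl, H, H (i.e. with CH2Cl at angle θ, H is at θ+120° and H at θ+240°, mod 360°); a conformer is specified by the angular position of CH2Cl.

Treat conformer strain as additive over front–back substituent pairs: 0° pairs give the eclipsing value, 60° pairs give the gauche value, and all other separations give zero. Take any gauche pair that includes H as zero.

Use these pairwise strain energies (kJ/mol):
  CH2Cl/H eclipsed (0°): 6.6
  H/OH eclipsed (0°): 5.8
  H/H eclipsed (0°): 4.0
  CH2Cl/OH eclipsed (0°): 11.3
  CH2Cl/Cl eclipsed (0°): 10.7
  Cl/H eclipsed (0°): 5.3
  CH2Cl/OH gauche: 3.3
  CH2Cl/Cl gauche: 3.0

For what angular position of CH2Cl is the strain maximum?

CH2Cl at 0° is eclipsed. Cl at 0° is eclipsed with CH2Cl at 0° (10.7); OH at 120° is eclipsed with H at 120° (5.8); H at 240° is eclipsed with H at 240° (4.0). Total 20.5 kJ/mol.
CH2Cl at 60° is staggered. Cl at 0° is gauche with CH2Cl at 60° (3.0); OH at 120° is gauche with CH2Cl at 60° (3.3). Total 6.3 kJ/mol.
CH2Cl at 120° is eclipsed. Cl at 0° is eclipsed with H at 0° (5.3); OH at 120° is eclipsed with CH2Cl at 120° (11.3); H at 240° is eclipsed with H at 240° (4.0). Total 20.6 kJ/mol.
CH2Cl at 180° is staggered. OH at 120° is gauche with CH2Cl at 180° (3.3). Total 3.3 kJ/mol.
CH2Cl at 240° is eclipsed. Cl at 0° is eclipsed with H at 0° (5.3); OH at 120° is eclipsed with H at 120° (5.8); H at 240° is eclipsed with CH2Cl at 240° (6.6). Total 17.7 kJ/mol.
CH2Cl at 300° is staggered. Cl at 0° is gauche with CH2Cl at 300° (3.0). Total 3.0 kJ/mol.
The maximum (20.6 kJ/mol) occurs with CH2Cl at 120°.

120°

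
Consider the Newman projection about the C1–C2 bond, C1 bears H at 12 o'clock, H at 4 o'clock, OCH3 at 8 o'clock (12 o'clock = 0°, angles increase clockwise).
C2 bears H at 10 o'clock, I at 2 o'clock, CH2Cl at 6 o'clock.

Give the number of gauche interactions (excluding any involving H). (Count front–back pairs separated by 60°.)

1

Non-H gauche pairs: OCH3(240°)/CH2Cl(180°) — 1 interaction.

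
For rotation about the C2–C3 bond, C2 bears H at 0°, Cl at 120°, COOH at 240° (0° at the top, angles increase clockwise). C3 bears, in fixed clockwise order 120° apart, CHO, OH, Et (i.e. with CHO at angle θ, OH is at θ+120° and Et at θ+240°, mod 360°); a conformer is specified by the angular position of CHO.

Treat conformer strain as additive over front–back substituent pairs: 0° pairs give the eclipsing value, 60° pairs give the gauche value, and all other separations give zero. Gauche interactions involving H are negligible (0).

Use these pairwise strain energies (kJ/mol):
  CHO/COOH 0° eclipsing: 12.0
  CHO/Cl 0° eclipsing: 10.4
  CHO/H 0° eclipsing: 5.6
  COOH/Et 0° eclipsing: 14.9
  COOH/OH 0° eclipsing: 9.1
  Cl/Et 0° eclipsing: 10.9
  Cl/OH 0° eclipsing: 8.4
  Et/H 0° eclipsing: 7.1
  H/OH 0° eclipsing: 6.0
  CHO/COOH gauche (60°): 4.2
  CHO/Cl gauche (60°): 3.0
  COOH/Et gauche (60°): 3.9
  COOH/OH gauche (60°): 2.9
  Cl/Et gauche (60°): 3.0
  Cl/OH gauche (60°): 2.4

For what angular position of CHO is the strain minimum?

60°

CHO at 0° (eclipsed): H(0°)/CHO(0°) eclipsed 5.6; Cl(120°)/OH(120°) eclipsed 8.4; COOH(240°)/Et(240°) eclipsed 14.9 → 28.9 kJ/mol.
CHO at 60° (staggered): Cl(120°)/CHO(60°) gauche 3.0; Cl(120°)/OH(180°) gauche 2.4; COOH(240°)/OH(180°) gauche 2.9; COOH(240°)/Et(300°) gauche 3.9 → 12.2 kJ/mol.
CHO at 120° (eclipsed): H(0°)/Et(0°) eclipsed 7.1; Cl(120°)/CHO(120°) eclipsed 10.4; COOH(240°)/OH(240°) eclipsed 9.1 → 26.6 kJ/mol.
CHO at 180° (staggered): Cl(120°)/CHO(180°) gauche 3.0; Cl(120°)/Et(60°) gauche 3.0; COOH(240°)/CHO(180°) gauche 4.2; COOH(240°)/OH(300°) gauche 2.9 → 13.1 kJ/mol.
CHO at 240° (eclipsed): H(0°)/OH(0°) eclipsed 6.0; Cl(120°)/Et(120°) eclipsed 10.9; COOH(240°)/CHO(240°) eclipsed 12.0 → 28.9 kJ/mol.
CHO at 300° (staggered): Cl(120°)/OH(60°) gauche 2.4; Cl(120°)/Et(180°) gauche 3.0; COOH(240°)/CHO(300°) gauche 4.2; COOH(240°)/Et(180°) gauche 3.9 → 13.5 kJ/mol.
The minimum (12.2 kJ/mol) occurs with CHO at 60°.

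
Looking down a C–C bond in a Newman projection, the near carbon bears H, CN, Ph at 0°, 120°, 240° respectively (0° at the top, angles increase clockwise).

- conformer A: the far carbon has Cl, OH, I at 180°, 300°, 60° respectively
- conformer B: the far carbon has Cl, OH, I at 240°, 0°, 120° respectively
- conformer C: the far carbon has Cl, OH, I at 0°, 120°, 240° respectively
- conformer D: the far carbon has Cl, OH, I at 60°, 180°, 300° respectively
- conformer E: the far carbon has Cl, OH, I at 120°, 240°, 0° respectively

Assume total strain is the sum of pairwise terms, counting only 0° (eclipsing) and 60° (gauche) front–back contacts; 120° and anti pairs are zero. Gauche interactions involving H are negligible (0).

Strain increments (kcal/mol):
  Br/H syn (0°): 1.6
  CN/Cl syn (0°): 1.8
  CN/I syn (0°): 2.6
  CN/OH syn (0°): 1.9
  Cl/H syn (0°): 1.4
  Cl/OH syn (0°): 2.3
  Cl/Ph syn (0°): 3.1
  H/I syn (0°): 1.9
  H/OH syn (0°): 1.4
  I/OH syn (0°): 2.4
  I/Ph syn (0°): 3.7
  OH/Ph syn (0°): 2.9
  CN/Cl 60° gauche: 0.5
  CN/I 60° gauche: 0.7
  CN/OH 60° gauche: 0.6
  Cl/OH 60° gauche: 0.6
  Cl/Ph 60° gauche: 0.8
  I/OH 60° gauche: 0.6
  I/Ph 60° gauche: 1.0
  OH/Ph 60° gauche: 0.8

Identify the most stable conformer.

A

A is staggered. CN at 120° is gauche with Cl at 180° (0.5); CN at 120° is gauche with I at 60° (0.7); Ph at 240° is gauche with Cl at 180° (0.8); Ph at 240° is gauche with OH at 300° (0.8). Total 2.8 kcal/mol.
B is eclipsed. H at 0° is eclipsed with OH at 0° (1.4); CN at 120° is eclipsed with I at 120° (2.6); Ph at 240° is eclipsed with Cl at 240° (3.1). Total 7.1 kcal/mol.
C is eclipsed. H at 0° is eclipsed with Cl at 0° (1.4); CN at 120° is eclipsed with OH at 120° (1.9); Ph at 240° is eclipsed with I at 240° (3.7). Total 7.0 kcal/mol.
D is staggered. CN at 120° is gauche with Cl at 60° (0.5); CN at 120° is gauche with OH at 180° (0.6); Ph at 240° is gauche with OH at 180° (0.8); Ph at 240° is gauche with I at 300° (1.0). Total 2.9 kcal/mol.
E is eclipsed. H at 0° is eclipsed with I at 0° (1.9); CN at 120° is eclipsed with Cl at 120° (1.8); Ph at 240° is eclipsed with OH at 240° (2.9). Total 6.6 kcal/mol.
A has the lowest total (2.8 kcal/mol).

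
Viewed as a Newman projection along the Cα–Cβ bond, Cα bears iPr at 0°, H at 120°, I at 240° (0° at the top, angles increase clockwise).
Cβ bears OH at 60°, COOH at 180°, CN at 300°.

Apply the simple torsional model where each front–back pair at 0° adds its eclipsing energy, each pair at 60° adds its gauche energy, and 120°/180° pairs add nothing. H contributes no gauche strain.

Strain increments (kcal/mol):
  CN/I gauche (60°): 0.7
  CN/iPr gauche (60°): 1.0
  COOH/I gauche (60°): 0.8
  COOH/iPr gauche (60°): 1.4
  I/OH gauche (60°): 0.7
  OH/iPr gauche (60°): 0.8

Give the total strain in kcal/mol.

3.3 kcal/mol

This conformer (staggered): iPr(0°)/OH(60°) gauche 0.8; iPr(0°)/CN(300°) gauche 1.0; I(240°)/COOH(180°) gauche 0.8; I(240°)/CN(300°) gauche 0.7 → 3.3 kcal/mol.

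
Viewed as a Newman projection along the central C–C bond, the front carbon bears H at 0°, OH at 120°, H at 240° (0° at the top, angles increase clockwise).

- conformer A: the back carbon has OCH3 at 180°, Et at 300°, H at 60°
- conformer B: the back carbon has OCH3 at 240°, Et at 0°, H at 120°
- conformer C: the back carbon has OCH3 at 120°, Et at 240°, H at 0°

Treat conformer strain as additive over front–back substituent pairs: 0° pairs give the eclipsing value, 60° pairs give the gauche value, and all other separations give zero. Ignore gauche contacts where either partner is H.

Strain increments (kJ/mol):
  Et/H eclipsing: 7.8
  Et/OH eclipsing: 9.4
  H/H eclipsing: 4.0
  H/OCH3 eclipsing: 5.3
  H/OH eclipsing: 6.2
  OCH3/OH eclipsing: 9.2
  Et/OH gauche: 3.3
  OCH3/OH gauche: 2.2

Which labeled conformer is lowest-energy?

A

A is staggered. OH at 120° is gauche with OCH3 at 180° (2.2). Total 2.2 kJ/mol.
B is eclipsed. H at 0° is eclipsed with Et at 0° (7.8); OH at 120° is eclipsed with H at 120° (6.2); H at 240° is eclipsed with OCH3 at 240° (5.3). Total 19.3 kJ/mol.
C is eclipsed. H at 0° is eclipsed with H at 0° (4.0); OH at 120° is eclipsed with OCH3 at 120° (9.2); H at 240° is eclipsed with Et at 240° (7.8). Total 21.0 kJ/mol.
A has the lowest total (2.2 kJ/mol).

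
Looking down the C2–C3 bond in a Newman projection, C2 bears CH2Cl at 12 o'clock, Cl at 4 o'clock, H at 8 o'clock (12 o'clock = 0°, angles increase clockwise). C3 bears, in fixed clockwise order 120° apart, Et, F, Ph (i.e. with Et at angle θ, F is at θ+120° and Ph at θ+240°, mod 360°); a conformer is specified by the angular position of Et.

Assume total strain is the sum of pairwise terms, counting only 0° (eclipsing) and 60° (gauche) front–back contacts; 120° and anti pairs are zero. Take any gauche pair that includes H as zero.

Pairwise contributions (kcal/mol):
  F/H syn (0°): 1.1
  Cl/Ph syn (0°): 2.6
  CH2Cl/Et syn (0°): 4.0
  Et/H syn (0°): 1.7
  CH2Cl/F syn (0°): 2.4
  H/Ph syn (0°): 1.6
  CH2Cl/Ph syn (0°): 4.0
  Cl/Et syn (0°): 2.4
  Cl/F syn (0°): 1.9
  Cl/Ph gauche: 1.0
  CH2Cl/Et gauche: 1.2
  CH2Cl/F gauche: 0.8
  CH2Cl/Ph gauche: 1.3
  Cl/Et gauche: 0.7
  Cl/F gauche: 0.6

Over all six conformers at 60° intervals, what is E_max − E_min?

Et at 0° (eclipsed): CH2Cl–Et eclipsed, Cl–F eclipsed, H–Ph eclipsed; 4.0 + 1.9 + 1.6 = 7.5 kcal/mol.
Et at 60° (staggered): CH2Cl–Et gauche, CH2Cl–Ph gauche, Cl–Et gauche, Cl–F gauche; 1.2 + 1.3 + 0.7 + 0.6 = 3.8 kcal/mol.
Et at 120° (eclipsed): CH2Cl–Ph eclipsed, Cl–Et eclipsed, H–F eclipsed; 4.0 + 2.4 + 1.1 = 7.5 kcal/mol.
Et at 180° (staggered): CH2Cl–F gauche, CH2Cl–Ph gauche, Cl–Et gauche, Cl–Ph gauche; 0.8 + 1.3 + 0.7 + 1.0 = 3.8 kcal/mol.
Et at 240° (eclipsed): CH2Cl–F eclipsed, Cl–Ph eclipsed, H–Et eclipsed; 2.4 + 2.6 + 1.7 = 6.7 kcal/mol.
Et at 300° (staggered): CH2Cl–Et gauche, CH2Cl–F gauche, Cl–F gauche, Cl–Ph gauche; 1.2 + 0.8 + 0.6 + 1.0 = 3.6 kcal/mol.
Max at 0° (7.5 kcal/mol), min at 300° (3.6 kcal/mol); barrier = 3.9 kcal/mol.

3.9 kcal/mol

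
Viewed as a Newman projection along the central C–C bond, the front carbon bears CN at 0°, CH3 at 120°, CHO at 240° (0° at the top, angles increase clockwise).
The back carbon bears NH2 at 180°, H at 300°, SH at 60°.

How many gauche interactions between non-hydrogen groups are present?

4

Non-H gauche pairs: CN(0°)/SH(60°); CH3(120°)/NH2(180°); CH3(120°)/SH(60°); CHO(240°)/NH2(180°) — 4 interactions.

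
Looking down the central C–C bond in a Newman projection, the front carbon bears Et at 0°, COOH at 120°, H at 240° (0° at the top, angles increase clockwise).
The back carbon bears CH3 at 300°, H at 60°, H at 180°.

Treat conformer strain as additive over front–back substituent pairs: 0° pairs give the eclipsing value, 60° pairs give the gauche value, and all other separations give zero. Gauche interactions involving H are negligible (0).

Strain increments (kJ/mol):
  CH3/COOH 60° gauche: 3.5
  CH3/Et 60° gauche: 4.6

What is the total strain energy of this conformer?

4.6 kJ/mol

This conformer (staggered): Et(0°)/CH3(300°) gauche 4.6 → 4.6 kJ/mol.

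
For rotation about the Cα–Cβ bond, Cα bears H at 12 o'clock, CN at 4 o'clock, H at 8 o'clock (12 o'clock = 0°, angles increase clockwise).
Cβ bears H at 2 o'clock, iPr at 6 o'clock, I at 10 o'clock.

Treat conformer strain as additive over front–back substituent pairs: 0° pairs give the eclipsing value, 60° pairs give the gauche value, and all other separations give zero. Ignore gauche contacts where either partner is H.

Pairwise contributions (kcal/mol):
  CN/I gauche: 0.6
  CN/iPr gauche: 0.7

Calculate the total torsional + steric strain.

This conformer is staggered. CN at 120° is gauche with iPr at 180° (0.7). Total 0.7 kcal/mol.

0.7 kcal/mol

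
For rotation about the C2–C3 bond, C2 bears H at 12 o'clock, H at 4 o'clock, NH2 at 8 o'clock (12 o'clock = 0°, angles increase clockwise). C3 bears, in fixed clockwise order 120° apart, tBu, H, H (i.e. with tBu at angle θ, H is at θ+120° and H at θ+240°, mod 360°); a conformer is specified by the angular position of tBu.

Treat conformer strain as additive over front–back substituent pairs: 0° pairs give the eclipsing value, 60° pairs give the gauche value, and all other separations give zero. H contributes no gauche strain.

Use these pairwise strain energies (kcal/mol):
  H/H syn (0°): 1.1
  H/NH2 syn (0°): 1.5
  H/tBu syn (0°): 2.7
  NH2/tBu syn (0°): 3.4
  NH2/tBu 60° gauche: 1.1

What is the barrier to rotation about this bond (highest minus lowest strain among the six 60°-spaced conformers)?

tBu at 0° (eclipsed): H(0°)/tBu(0°) eclipsed 2.7; H(120°)/H(120°) eclipsed 1.1; NH2(240°)/H(240°) eclipsed 1.5 → 5.3 kcal/mol.
tBu at 60° (staggered): no non-H gauche contacts → 0.0 kcal/mol.
tBu at 120° (eclipsed): H(0°)/H(0°) eclipsed 1.1; H(120°)/tBu(120°) eclipsed 2.7; NH2(240°)/H(240°) eclipsed 1.5 → 5.3 kcal/mol.
tBu at 180° (staggered): NH2(240°)/tBu(180°) gauche 1.1 → 1.1 kcal/mol.
tBu at 240° (eclipsed): H(0°)/H(0°) eclipsed 1.1; H(120°)/H(120°) eclipsed 1.1; NH2(240°)/tBu(240°) eclipsed 3.4 → 5.6 kcal/mol.
tBu at 300° (staggered): NH2(240°)/tBu(300°) gauche 1.1 → 1.1 kcal/mol.
Max at 240° (5.6 kcal/mol), min at 60° (0.0 kcal/mol); barrier = 5.6 kcal/mol.

5.6 kcal/mol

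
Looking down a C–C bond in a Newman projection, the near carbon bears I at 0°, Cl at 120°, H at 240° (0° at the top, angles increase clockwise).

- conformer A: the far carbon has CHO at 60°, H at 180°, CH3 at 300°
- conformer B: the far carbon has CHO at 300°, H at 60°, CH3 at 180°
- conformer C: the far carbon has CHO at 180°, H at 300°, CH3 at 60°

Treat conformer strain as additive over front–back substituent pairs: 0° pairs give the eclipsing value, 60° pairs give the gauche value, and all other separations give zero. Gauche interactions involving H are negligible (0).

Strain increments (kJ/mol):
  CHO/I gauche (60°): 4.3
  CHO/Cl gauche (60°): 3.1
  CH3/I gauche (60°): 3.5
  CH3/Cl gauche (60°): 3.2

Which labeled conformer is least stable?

A

A is staggered. I at 0° is gauche with CHO at 60° (4.3); I at 0° is gauche with CH3 at 300° (3.5); Cl at 120° is gauche with CHO at 60° (3.1). Total 10.9 kJ/mol.
B is staggered. I at 0° is gauche with CHO at 300° (4.3); Cl at 120° is gauche with CH3 at 180° (3.2). Total 7.5 kJ/mol.
C is staggered. I at 0° is gauche with CH3 at 60° (3.5); Cl at 120° is gauche with CHO at 180° (3.1); Cl at 120° is gauche with CH3 at 60° (3.2). Total 9.8 kJ/mol.
A has the highest total (10.9 kJ/mol).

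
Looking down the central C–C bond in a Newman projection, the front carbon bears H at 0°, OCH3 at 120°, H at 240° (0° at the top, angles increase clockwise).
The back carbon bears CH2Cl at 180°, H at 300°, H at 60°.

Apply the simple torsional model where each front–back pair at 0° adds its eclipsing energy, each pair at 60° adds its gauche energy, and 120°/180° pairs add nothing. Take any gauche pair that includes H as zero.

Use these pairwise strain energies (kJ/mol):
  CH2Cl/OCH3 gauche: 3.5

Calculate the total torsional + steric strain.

3.5 kJ/mol

This conformer is staggered. OCH3 at 120° is gauche with CH2Cl at 180° (3.5). Total 3.5 kJ/mol.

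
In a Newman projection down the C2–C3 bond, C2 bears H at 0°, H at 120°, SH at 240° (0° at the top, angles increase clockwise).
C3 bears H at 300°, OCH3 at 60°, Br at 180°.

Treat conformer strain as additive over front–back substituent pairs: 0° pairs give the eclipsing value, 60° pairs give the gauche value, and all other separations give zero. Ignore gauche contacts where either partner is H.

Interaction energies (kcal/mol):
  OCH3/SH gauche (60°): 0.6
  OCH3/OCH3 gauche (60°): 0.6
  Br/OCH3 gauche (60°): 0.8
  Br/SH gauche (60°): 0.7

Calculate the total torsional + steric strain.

0.7 kcal/mol

This conformer is staggered. SH at 240° is gauche with Br at 180° (0.7). Total 0.7 kcal/mol.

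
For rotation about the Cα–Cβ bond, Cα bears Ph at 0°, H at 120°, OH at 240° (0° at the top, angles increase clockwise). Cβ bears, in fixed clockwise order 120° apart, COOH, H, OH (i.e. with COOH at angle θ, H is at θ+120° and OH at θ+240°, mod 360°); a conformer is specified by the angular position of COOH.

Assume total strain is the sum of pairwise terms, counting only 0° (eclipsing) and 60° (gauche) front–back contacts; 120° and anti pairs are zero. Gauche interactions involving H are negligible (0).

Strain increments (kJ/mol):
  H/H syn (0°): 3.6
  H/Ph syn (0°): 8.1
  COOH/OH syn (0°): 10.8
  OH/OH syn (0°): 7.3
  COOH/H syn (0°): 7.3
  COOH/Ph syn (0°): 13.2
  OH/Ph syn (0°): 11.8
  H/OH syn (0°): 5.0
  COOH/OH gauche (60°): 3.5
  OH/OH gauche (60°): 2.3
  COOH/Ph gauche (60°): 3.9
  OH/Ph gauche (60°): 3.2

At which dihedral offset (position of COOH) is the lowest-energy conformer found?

COOH at 0° (eclipsed): Ph(0°)/COOH(0°) eclipsed 13.2; H(120°)/H(120°) eclipsed 3.6; OH(240°)/OH(240°) eclipsed 7.3 → 24.1 kJ/mol.
COOH at 60° (staggered): Ph(0°)/COOH(60°) gauche 3.9; Ph(0°)/OH(300°) gauche 3.2; OH(240°)/OH(300°) gauche 2.3 → 9.4 kJ/mol.
COOH at 120° (eclipsed): Ph(0°)/OH(0°) eclipsed 11.8; H(120°)/COOH(120°) eclipsed 7.3; OH(240°)/H(240°) eclipsed 5.0 → 24.1 kJ/mol.
COOH at 180° (staggered): Ph(0°)/OH(60°) gauche 3.2; OH(240°)/COOH(180°) gauche 3.5 → 6.7 kJ/mol.
COOH at 240° (eclipsed): Ph(0°)/H(0°) eclipsed 8.1; H(120°)/OH(120°) eclipsed 5.0; OH(240°)/COOH(240°) eclipsed 10.8 → 23.9 kJ/mol.
COOH at 300° (staggered): Ph(0°)/COOH(300°) gauche 3.9; OH(240°)/COOH(300°) gauche 3.5; OH(240°)/OH(180°) gauche 2.3 → 9.7 kJ/mol.
The minimum (6.7 kJ/mol) occurs with COOH at 180°.

180°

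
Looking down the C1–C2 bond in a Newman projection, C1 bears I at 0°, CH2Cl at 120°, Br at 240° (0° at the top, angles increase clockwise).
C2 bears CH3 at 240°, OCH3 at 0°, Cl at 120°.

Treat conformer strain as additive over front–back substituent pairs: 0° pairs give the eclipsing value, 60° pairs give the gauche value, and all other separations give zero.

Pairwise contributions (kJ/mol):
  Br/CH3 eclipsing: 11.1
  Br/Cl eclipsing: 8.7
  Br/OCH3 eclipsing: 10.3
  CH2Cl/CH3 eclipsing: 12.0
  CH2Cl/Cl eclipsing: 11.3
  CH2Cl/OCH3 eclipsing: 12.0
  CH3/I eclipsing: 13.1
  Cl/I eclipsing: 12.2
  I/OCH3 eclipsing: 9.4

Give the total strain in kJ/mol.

This conformer is eclipsed. I at 0° is eclipsed with OCH3 at 0° (9.4); CH2Cl at 120° is eclipsed with Cl at 120° (11.3); Br at 240° is eclipsed with CH3 at 240° (11.1). Total 31.8 kJ/mol.

31.8 kJ/mol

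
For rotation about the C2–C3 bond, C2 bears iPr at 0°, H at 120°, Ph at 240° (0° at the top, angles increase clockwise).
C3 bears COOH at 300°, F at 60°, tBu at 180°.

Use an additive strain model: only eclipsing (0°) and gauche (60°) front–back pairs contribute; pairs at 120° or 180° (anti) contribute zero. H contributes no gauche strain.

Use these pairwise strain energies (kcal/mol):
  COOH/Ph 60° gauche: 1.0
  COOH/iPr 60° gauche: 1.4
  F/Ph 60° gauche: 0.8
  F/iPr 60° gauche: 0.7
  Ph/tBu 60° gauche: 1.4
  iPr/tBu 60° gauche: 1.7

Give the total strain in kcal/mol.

This conformer (staggered): iPr(0°)/COOH(300°) gauche 1.4; iPr(0°)/F(60°) gauche 0.7; Ph(240°)/COOH(300°) gauche 1.0; Ph(240°)/tBu(180°) gauche 1.4 → 4.5 kcal/mol.

4.5 kcal/mol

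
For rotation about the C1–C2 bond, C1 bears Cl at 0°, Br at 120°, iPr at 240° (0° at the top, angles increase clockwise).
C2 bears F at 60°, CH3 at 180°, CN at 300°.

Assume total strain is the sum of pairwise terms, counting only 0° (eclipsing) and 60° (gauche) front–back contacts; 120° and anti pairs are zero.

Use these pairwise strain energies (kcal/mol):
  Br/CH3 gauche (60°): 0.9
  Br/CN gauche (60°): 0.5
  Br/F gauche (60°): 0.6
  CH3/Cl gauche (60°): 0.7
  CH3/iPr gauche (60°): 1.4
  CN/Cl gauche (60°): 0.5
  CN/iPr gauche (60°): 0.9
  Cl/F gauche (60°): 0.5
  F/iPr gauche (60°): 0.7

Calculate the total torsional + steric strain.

4.8 kcal/mol

This conformer (staggered): Cl(0°)/F(60°) gauche 0.5; Cl(0°)/CN(300°) gauche 0.5; Br(120°)/F(60°) gauche 0.6; Br(120°)/CH3(180°) gauche 0.9; iPr(240°)/CH3(180°) gauche 1.4; iPr(240°)/CN(300°) gauche 0.9 → 4.8 kcal/mol.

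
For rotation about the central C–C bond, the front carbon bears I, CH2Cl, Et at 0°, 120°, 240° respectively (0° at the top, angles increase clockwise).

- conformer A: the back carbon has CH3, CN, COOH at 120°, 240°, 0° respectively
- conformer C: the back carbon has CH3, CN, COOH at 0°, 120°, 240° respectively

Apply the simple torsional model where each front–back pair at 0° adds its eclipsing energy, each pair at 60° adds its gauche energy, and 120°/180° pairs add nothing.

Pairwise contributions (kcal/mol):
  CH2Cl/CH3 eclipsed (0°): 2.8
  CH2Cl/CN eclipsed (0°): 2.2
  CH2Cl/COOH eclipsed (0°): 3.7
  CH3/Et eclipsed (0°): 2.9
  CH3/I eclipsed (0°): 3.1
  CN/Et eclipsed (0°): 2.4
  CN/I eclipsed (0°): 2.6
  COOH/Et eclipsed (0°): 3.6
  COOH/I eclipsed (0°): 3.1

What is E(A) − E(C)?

A (eclipsed): I(0°)/COOH(0°) eclipsed 3.1; CH2Cl(120°)/CH3(120°) eclipsed 2.8; Et(240°)/CN(240°) eclipsed 2.4 → 8.3 kcal/mol.
C (eclipsed): I(0°)/CH3(0°) eclipsed 3.1; CH2Cl(120°)/CN(120°) eclipsed 2.2; Et(240°)/COOH(240°) eclipsed 3.6 → 8.9 kcal/mol.
E(A) − E(C) = 8.3 − 8.9 = -0.6 kcal/mol.

-0.6 kcal/mol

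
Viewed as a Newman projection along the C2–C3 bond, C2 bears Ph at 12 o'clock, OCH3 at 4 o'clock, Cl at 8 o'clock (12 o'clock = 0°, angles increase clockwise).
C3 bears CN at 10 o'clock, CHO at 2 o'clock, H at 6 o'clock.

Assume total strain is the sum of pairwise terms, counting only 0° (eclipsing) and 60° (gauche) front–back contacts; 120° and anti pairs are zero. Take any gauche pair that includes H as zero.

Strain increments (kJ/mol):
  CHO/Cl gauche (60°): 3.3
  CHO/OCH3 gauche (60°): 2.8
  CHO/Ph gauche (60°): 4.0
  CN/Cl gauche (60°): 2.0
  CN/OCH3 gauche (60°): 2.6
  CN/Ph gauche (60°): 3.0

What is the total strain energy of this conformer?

11.8 kJ/mol

This conformer (staggered): Ph(0°)/CN(300°) gauche 3.0; Ph(0°)/CHO(60°) gauche 4.0; OCH3(120°)/CHO(60°) gauche 2.8; Cl(240°)/CN(300°) gauche 2.0 → 11.8 kJ/mol.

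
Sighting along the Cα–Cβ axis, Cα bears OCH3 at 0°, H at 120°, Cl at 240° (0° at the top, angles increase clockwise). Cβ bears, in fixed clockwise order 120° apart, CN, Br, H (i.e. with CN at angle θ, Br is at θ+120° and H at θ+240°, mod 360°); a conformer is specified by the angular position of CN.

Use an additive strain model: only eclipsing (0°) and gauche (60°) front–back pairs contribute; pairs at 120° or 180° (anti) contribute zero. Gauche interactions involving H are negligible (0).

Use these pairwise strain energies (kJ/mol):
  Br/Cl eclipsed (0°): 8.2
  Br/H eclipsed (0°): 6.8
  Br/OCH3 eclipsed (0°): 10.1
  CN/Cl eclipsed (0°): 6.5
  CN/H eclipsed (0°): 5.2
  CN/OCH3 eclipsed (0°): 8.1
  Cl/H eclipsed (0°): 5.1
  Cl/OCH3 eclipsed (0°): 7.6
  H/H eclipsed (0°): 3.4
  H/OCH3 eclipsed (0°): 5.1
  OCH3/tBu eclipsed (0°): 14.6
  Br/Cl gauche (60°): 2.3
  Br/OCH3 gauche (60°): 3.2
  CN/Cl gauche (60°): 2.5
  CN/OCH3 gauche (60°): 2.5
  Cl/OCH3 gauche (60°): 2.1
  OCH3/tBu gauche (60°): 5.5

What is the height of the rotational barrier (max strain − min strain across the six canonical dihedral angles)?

15.2 kJ/mol

CN at 0° (eclipsed): OCH3(0°)/CN(0°) eclipsed 8.1; H(120°)/Br(120°) eclipsed 6.8; Cl(240°)/H(240°) eclipsed 5.1 → 20.0 kJ/mol.
CN at 60° (staggered): OCH3(0°)/CN(60°) gauche 2.5; Cl(240°)/Br(180°) gauche 2.3 → 4.8 kJ/mol.
CN at 120° (eclipsed): OCH3(0°)/H(0°) eclipsed 5.1; H(120°)/CN(120°) eclipsed 5.2; Cl(240°)/Br(240°) eclipsed 8.2 → 18.5 kJ/mol.
CN at 180° (staggered): OCH3(0°)/Br(300°) gauche 3.2; Cl(240°)/CN(180°) gauche 2.5; Cl(240°)/Br(300°) gauche 2.3 → 8.0 kJ/mol.
CN at 240° (eclipsed): OCH3(0°)/Br(0°) eclipsed 10.1; H(120°)/H(120°) eclipsed 3.4; Cl(240°)/CN(240°) eclipsed 6.5 → 20.0 kJ/mol.
CN at 300° (staggered): OCH3(0°)/CN(300°) gauche 2.5; OCH3(0°)/Br(60°) gauche 3.2; Cl(240°)/CN(300°) gauche 2.5 → 8.2 kJ/mol.
Max at 0° (20.0 kJ/mol), min at 60° (4.8 kJ/mol); barrier = 15.2 kJ/mol.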